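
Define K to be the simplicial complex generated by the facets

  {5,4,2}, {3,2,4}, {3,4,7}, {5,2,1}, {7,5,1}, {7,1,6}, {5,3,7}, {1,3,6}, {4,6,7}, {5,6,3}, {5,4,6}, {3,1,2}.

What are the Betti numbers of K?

Take the total order 1 < 2 < 3 < 4 < 5 < 6 < 7 on the vertex set. Then K (dimension 2) consists of the simplices:

  0-simplices (7): [1], [2], [3], [4], [5], [6], [7]
  1-simplices (18): [1,2], [1,3], [1,5], [1,6], [1,7], [2,3], [2,4], [2,5], [3,4], [3,5], [3,6], [3,7], [4,5], [4,6], [4,7], [5,6], [5,7], [6,7]
  2-simplices (12): [1,2,3], [1,2,5], [1,3,6], [1,5,7], [1,6,7], [2,3,4], [2,4,5], [3,4,7], [3,5,6], [3,5,7], [4,5,6], [4,6,7]

Hence C_0 ≅ Z^7, C_1 ≅ Z^18, C_2 ≅ Z^12.

∂_1: C_1 → C_0 is given by ∂[p,q] = [q] − [p]. For instance
  ∂[1,3] = [3] − [1].
The 7×18 boundary matrix has rank 6 and Smith normal form diag(1,1,1,1,1,1).

∂_2: C_2 → C_1 acts by ∂[p,q,r] = [q,r] − [p,r] + [p,q]. For instance
  ∂[2,3,4] = [3,4] − [2,4] + [2,3],
  ∂[1,5,7] = [5,7] − [1,7] + [1,5].
The 18×12 boundary matrix has rank 12 and Smith normal form diag(1,1,1,1,1,1,1,1,1,1,1,2).

Computing H_k = (kernel of ∂_k) / (image of ∂_{k+1}):

  H_0: rank C_0 − rank ∂_1 = 7 − 6 = 1, and the invariant factors of ∂_1 are all 1, so H_0 ≅ Z.
  H_1: rank ker ∂_1 − rank ∂_2 = (18 − 6) − 12 = 0, and ∂_2 has invariant factor 2 > 1, so H_1 ≅ Z/2.
  H_2: rank ker ∂_2 − rank ∂_3 = (12 − 12) − 0 = 0, and there is no ∂_3, so H_2 ≅ 0.

(K is a triangulation of the real projective plane RP^2.)

Hence the Betti numbers are b_0 = 1, b_1 = 0, b_2 = 0.

b_0 = 1, b_1 = 0, b_2 = 0.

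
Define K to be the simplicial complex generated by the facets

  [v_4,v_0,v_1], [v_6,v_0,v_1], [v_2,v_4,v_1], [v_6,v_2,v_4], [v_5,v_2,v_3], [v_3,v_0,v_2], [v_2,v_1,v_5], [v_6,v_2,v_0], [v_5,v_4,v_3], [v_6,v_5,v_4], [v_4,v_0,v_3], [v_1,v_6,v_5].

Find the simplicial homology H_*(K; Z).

H_0 ≅ Z,  H_1 ≅ Z_2,  H_2 = 0.

Fix the vertex order v_0 < v_1 < v_2 < v_3 < v_4 < v_5 < v_6 and write every simplex with vertices in increasing order. Then dim K = 2 and the simplices of K are:

  0-simplices (7): [v_0], [v_1], [v_2], [v_3], [v_4], [v_5], [v_6]
  1-simplices (18): (18 of them)
  2-simplices (12): (12 of them)

so the chain groups are C_0 ≅ Z^7, C_1 ≅ Z^18, C_2 ≅ Z^12.

∂_1: C_1 → C_0 sends each edge [p,q] (with p < q) to q − p. For instance
  ∂[v_3,v_4] = [v_4] − [v_3].
This gives a 7×18 integer matrix of rank 6; reducing to Smith normal form yields diagonal entries (1,1,1,1,1,1).

Boundary ∂_2: C_2 → C_1 sends each 2-simplex [p,q,r] to [q,r] − [p,r] + [p,q]. For instance
  ∂[v_3,v_4,v_5] = [v_4,v_5] − [v_3,v_5] + [v_3,v_4],
  ∂[v_0,v_1,v_4] = [v_1,v_4] − [v_0,v_4] + [v_0,v_1].
The 18×12 boundary matrix has rank 12 and Smith normal form diag(1,1,1,1,1,1,1,1,1,1,1,2).

Computing H_k = (kernel of ∂_k) / (image of ∂_{k+1}):

  H_0: rank C_0 − rank ∂_1 = 7 − 6 = 1, and the invariant factors of ∂_1 are all 1, so H_0 ≅ Z.
  H_1: rank ker ∂_1 − rank ∂_2 = (18 − 6) − 12 = 0, and ∂_2 has invariant factor 2 > 1, so H_1 ≅ Z_2.
  H_2: rank ker ∂_2 − rank ∂_3 = (12 − 12) − 0 = 0, and there is no ∂_3, so H_2 ≅ 0.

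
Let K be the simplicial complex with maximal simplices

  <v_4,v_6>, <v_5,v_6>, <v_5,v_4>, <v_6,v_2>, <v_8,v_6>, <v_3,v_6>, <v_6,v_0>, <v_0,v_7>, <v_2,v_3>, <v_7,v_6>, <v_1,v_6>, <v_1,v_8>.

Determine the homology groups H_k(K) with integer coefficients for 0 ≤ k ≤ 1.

H_0 ≅ Z,  H_1 ≅ Z^4.

We work with the vertex ordering v_0 < v_1 < v_2 < v_3 < v_4 < v_5 < v_6 < v_7 < v_8. The simplices of K, each written with vertices in increasing order, are:

  0-simplices (9): [v_0], [v_1], [v_2], [v_3], [v_4], [v_5], [v_6], [v_7], [v_8]
  1-simplices (12): [v_0,v_6], [v_0,v_7], [v_1,v_6], [v_1,v_8], [v_2,v_3], [v_2,v_6], [v_3,v_6], [v_4,v_5], [v_4,v_6], [v_5,v_6], [v_6,v_7], [v_6,v_8]

Hence C_0 ≅ Z^9, C_1 ≅ Z^12.

Boundary ∂_1: C_1 → C_0 sends each edge [p,q] (with p < q) to q − p. For instance
  ∂[v_0,v_7] = [v_7] − [v_0].
This gives a 9×12 integer matrix of rank 8; reducing to Smith normal form yields diagonal entries (1,1,1,1,1,1,1,1).

Computing H_k = (kernel of ∂_k) / (image of ∂_{k+1}):

  H_0: rank C_0 − rank ∂_1 = 9 − 8 = 1, and the invariant factors of ∂_1 are all 1, so H_0 = Z.
  H_1: rank ker ∂_1 − rank ∂_2 = (12 − 8) − 0 = 4, and there is no ∂_2, so H_1 = Z^4.

As a check, the Euler characteristic is 9 − 12 = -3, which agrees with 1 − 4 = -3.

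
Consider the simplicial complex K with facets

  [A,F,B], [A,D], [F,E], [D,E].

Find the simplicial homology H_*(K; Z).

Take the total order A < B < D < E < F on the vertex set. Then K (dimension 2) consists of the simplices:

  0-simplices (5): A, B, D, E, F
  1-simplices (6): AB, AD, AF, BF, DE, EF
  2-simplices (1): ABF

giving chain groups C_0 ≅ Z^5, C_1 ≅ Z^6, C_2 ≅ Z^1.

∂_1: C_1 → C_0 is given by ∂[p,q] = [q] − [p]. For instance
  ∂AB = B − A.
This gives a 5×6 integer matrix of rank 4; reducing to Smith normal form yields diagonal entries (1,1,1,1).

The boundary map ∂_2: C_2 → C_1 maps a triangle to the signed sum of its edges. For instance
  ∂ABF = BF − AF + AB.
This gives a 6×1 integer matrix of rank 1; reducing to Smith normal form yields diagonal entries (1).

From H_k ≅ ker(∂_k) / im(∂_{k+1}) we obtain:

  H_0: rank C_0 − rank ∂_1 = 5 − 4 = 1, and the invariant factors of ∂_1 are all 1, so H_0 = Z.
  H_1: rank ker ∂_1 − rank ∂_2 = (6 − 4) − 1 = 1, and the invariant factors of ∂_2 are all 1, so H_1 = Z.
  H_2: rank ker ∂_2 − rank ∂_3 = (1 − 1) − 0 = 0, and there is no ∂_3, so H_2 = 0.

As a check, the Euler characteristic is 5 − 6 + 1 = 0, which agrees with 1 − 1 + 0 = 0.

H_0 = Z,  H_1 = Z,  H_2 = 0.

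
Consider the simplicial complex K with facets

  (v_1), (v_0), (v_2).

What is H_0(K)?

H_0 ≅ Z^3.

Order the vertices as v_0 < v_1 < v_2. Listing each simplex with vertices in this order, K has dimension 0 with simplices:

  0-simplices (3): [v_0], [v_1], [v_2]

giving chain groups C_0 ≅ Z^3.

From H_k ≅ ker(∂_k) / im(∂_{k+1}) we obtain:

  H_0: rank C_0 − rank ∂_1 = 3 − 0 = 3, and there is no ∂_1, so H_0 = Z^3.

(K is a triangulation of a set of 3 points.)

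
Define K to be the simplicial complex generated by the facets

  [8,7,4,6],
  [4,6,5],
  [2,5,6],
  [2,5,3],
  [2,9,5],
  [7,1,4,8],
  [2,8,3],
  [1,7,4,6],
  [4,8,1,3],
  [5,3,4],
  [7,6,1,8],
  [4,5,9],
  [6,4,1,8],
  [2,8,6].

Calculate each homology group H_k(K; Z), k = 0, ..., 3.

K has 9 vertices, 23 edges, 21 triangles, 6 3-simplices.
rank ∂_0 = 0, rank ∂_1 = 8 ⇒ b_0 = 9 − 0 − 8 = 1; all invariant factors of ∂_1 are 1 so no torsion. So H_0 ≅ Z.
rank ∂_1 = 8, rank ∂_2 = 15 ⇒ b_1 = 23 − 8 − 15 = 0; all invariant factors of ∂_2 are 1 so no torsion. So H_1 ≅ 0.
rank ∂_2 = 15, rank ∂_3 = 5 ⇒ b_2 = 21 − 15 − 5 = 1; all invariant factors of ∂_3 are 1 so no torsion. So H_2 ≅ Z.
rank ∂_3 = 5, rank ∂_4 = 0 ⇒ b_3 = 6 − 5 − 0 = 1. So H_3 ≅ Z.

H_0 = Z,  H_1 = 0,  H_2 = Z,  H_3 = Z.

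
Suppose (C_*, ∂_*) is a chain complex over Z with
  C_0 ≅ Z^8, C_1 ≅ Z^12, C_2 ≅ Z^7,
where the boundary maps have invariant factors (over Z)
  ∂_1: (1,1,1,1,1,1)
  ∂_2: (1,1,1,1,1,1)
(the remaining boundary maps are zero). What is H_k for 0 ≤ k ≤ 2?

H_0: b_0 = 8 − 0 − 6 = 2; torsion from ∂_1 factors > 1: none. So H_0 ≅ Z^2.
H_1: b_1 = 12 − 6 − 6 = 0; torsion from ∂_2 factors > 1: none. So H_1 ≅ 0.
H_2: b_2 = 7 − 6 − 0 = 1; torsion from ∂_3 factors > 1: none. So H_2 ≅ Z.

H_0 ≅ Z^2,  H_1 = 0,  H_2 ≅ Z.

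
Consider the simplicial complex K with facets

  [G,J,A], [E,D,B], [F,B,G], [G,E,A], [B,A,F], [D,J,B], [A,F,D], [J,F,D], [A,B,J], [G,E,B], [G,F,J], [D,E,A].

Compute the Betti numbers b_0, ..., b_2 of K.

Order the vertices as A < B < D < E < F < G < J. Listing each simplex with vertices in this order, K has dimension 2 with simplices:

  0-simplices (7): A, B, D, E, F, G, J
  1-simplices (18): AB, AD, AE, AF, AG, AJ, BD, BE, BF, BG, BJ, DE, DF, DJ, EG, FG, FJ, GJ
  2-simplices (12): ABF, ABJ, ADE, ADF, AEG, AGJ, BDE, BDJ, BEG, BFG, DFJ, FGJ

giving chain groups C_0 ≅ Z^7, C_1 ≅ Z^18, C_2 ≅ Z^12.

∂_1: C_1 → C_0 maps an edge to its endpoints' difference, ∂[p,q] = q − p.
The 7×18 boundary matrix has rank 6 and Smith normal form diag(1,1,1,1,1,1).

∂_2: C_2 → C_1 sends each 2-simplex [p,q,r] to [q,r] − [p,r] + [p,q]. For instance
  ∂ADE = DE − AE + AD,
  ∂ADF = DF − AF + AD.
This gives a 18×12 integer matrix of rank 12; reducing to Smith normal form yields diagonal entries (1,1,1,1,1,1,1,1,1,1,1,2).

Computing H_k = (kernel of ∂_k) / (image of ∂_{k+1}):

  H_0: rank C_0 − rank ∂_1 = 7 − 6 = 1, and the invariant factors of ∂_1 are all 1, so H_0 ≅ Z.
  H_1: rank ker ∂_1 − rank ∂_2 = (18 − 6) − 12 = 0, and ∂_2 has invariant factor 2 > 1, so H_1 ≅ Z/2Z.
  H_2: rank ker ∂_2 − rank ∂_3 = (12 − 12) − 0 = 0, and there is no ∂_3, so H_2 ≅ 0.

Hence the Betti numbers are b_0 = 1, b_1 = 0, b_2 = 0.

b_0 = 1, b_1 = 0, b_2 = 0.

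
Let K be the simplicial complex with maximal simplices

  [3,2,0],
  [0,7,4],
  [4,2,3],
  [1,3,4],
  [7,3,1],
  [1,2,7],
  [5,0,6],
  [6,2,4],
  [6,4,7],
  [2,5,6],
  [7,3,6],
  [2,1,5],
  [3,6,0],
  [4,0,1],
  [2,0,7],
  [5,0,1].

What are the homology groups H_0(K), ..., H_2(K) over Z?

H_0 ≅ Z,  H_1 ≅ Z^2,  H_2 ≅ Z.

Order the vertices as 0 < 1 < 2 < 3 < 4 < 5 < 6 < 7. Listing each simplex with vertices in this order, K has dimension 2 with simplices:

  0-simplices (8): [0], [1], [2], [3], [4], [5], [6], [7]
  1-simplices (24): (24 of them)
  2-simplices (16): [0,1,4], [0,1,5], [0,2,3], [0,2,7], [0,3,6], [0,4,7], [0,5,6], [1,2,5], [1,2,7], [1,3,4], [1,3,7], [2,3,4], [2,4,6], [2,5,6], [3,6,7], [4,6,7]

so the chain groups are C_0 ≅ Z^8, C_1 ≅ Z^24, C_2 ≅ Z^16.

Boundary ∂_1: C_1 → C_0 is given by ∂[p,q] = [q] − [p].
This gives a 8×24 integer matrix of rank 7; reducing to Smith normal form yields diagonal entries (1,1,1,1,1,1,1).

The boundary map ∂_2: C_2 → C_1 maps a triangle to the signed sum of its edges. For instance
  ∂[2,4,6] = [4,6] − [2,6] + [2,4],
  ∂[1,2,5] = [2,5] − [1,5] + [1,2].
As a 24×16 matrix over Z this has rank 15, with invariant factors (1,1,1,1,1,1,1,1,1,1,1,1,1,1,1).

Computing H_k = (kernel of ∂_k) / (image of ∂_{k+1}):

  H_0: rank C_0 − rank ∂_1 = 8 − 7 = 1, and the invariant factors of ∂_1 are all 1, so H_0 = Z.
  H_1: rank ker ∂_1 − rank ∂_2 = (24 − 7) − 15 = 2, and the invariant factors of ∂_2 are all 1, so H_1 = Z^2.
  H_2: rank ker ∂_2 − rank ∂_3 = (16 − 15) − 0 = 1, and there is no ∂_3, so H_2 = Z.

As a check, the Euler characteristic is 8 − 24 + 16 = 0, which agrees with 1 − 2 + 1 = 0.
(K is a triangulation of the torus T^2.)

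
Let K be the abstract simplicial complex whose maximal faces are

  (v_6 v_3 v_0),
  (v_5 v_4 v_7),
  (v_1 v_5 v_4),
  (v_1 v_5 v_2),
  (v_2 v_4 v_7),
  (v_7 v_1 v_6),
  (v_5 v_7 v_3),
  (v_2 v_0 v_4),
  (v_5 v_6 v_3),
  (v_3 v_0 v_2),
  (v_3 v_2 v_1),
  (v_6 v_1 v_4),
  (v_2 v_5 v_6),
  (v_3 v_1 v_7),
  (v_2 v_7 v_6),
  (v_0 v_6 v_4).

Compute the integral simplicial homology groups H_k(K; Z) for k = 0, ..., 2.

H_0 ≅ Z,  H_1 ≅ Z^2,  H_2 ≅ Z.

Fix the vertex order v_0 < v_1 < v_2 < v_3 < v_4 < v_5 < v_6 < v_7 and write every simplex with vertices in increasing order. Then dim K = 2 and the simplices of K are:

  0-simplices (8): [v_0], [v_1], [v_2], [v_3], [v_4], [v_5], [v_6], [v_7]
  1-simplices (24): (24 of them)
  2-simplices (16): (16 of them)

Hence C_0 ≅ Z^8, C_1 ≅ Z^24, C_2 ≅ Z^16.

∂_1: C_1 → C_0 is given by ∂[p,q] = [q] − [p].
The 8×24 boundary matrix has rank 7 and Smith normal form diag(1,1,1,1,1,1,1).

Boundary ∂_2: C_2 → C_1 sends each 2-simplex [p,q,r] to [q,r] − [p,r] + [p,q]. For instance
  ∂[v_0,v_2,v_4] = [v_2,v_4] − [v_0,v_4] + [v_0,v_2],
  ∂[v_2,v_4,v_7] = [v_4,v_7] − [v_2,v_7] + [v_2,v_4].
The resulting 24×16 matrix has rank 15, and its Smith normal form has invariant factors (1,1,1,1,1,1,1,1,1,1,1,1,1,1,1).

Reading off H_k = ker ∂_k / im ∂_{k+1}:

  H_0: rank C_0 − rank ∂_1 = 8 − 7 = 1, and the invariant factors of ∂_1 are all 1, so H_0 ≅ Z.
  H_1: rank ker ∂_1 − rank ∂_2 = (24 − 7) − 15 = 2, and the invariant factors of ∂_2 are all 1, so H_1 ≅ Z^2.
  H_2: rank ker ∂_2 − rank ∂_3 = (16 − 15) − 0 = 1, and there is no ∂_3, so H_2 ≅ Z.

As a check, the Euler characteristic is 8 − 24 + 16 = 0, which agrees with 1 − 2 + 1 = 0.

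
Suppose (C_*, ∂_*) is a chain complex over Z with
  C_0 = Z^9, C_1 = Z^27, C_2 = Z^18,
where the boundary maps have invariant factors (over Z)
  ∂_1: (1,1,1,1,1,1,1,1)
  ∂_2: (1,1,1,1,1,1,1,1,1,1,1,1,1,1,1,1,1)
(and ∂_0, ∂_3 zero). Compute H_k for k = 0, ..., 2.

H_0 ≅ Z,  H_1 ≅ Z^2,  H_2 ≅ Z.

H_0: b_0 = 9 − 0 − 8 = 1; torsion from ∂_1 factors > 1: none. So H_0 ≅ Z.
H_1: b_1 = 27 − 8 − 17 = 2; torsion from ∂_2 factors > 1: none. So H_1 ≅ Z^2.
H_2: b_2 = 18 − 17 − 0 = 1; torsion from ∂_3 factors > 1: none. So H_2 ≅ Z.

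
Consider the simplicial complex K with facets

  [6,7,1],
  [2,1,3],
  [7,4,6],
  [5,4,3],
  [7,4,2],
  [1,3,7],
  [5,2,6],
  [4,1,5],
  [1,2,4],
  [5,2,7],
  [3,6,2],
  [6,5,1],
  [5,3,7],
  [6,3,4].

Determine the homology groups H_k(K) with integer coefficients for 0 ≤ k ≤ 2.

Fix the vertex order 1 < 2 < 3 < 4 < 5 < 6 < 7 and write every simplex with vertices in increasing order. Then dim K = 2 and the simplices of K are:

  0-simplices (7): [1], [2], [3], [4], [5], [6], [7]
  1-simplices (21): [1,2], [1,3], [1,4], [1,5], [1,6], [1,7], [2,3], [2,4], [2,5], [2,6], [2,7], [3,4], [3,5], [3,6], [3,7], [4,5], [4,6], [4,7], [5,6], [5,7], [6,7]
  2-simplices (14): [1,2,3], [1,2,4], [1,3,7], [1,4,5], [1,5,6], [1,6,7], [2,3,6], [2,4,7], [2,5,6], [2,5,7], [3,4,5], [3,4,6], [3,5,7], [4,6,7]

so the chain groups are C_0 ≅ Z^7, C_1 ≅ Z^21, C_2 ≅ Z^14.

Boundary ∂_1: C_1 → C_0 is given by ∂[p,q] = [q] − [p]. For instance
  ∂[2,3] = [3] − [2].
The 7×21 boundary matrix has rank 6 and Smith normal form diag(1,1,1,1,1,1).

Boundary ∂_2: C_2 → C_1 maps a triangle to the signed sum of its edges. For instance
  ∂[2,4,7] = [4,7] − [2,7] + [2,4],
  ∂[2,5,7] = [5,7] − [2,7] + [2,5].
The 21×14 boundary matrix has rank 13 and Smith normal form diag(1,1,1,1,1,1,1,1,1,1,1,1,1).

Computing H_k = (kernel of ∂_k) / (image of ∂_{k+1}):

  H_0: rank C_0 − rank ∂_1 = 7 − 6 = 1, and the invariant factors of ∂_1 are all 1, so H_0 ≅ Z.
  H_1: rank ker ∂_1 − rank ∂_2 = (21 − 6) − 13 = 2, and the invariant factors of ∂_2 are all 1, so H_1 ≅ Z^2.
  H_2: rank ker ∂_2 − rank ∂_3 = (14 − 13) − 0 = 1, and there is no ∂_3, so H_2 ≅ Z.

H_0 ≅ Z,  H_1 ≅ Z^2,  H_2 ≅ Z.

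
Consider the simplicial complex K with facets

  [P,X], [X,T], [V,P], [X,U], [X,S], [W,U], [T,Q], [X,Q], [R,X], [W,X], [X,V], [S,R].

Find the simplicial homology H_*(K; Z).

Take the total order P < Q < R < S < T < U < V < W < X on the vertex set. Then K (dimension 1) consists of the simplices:

  0-simplices (9): P, Q, R, S, T, U, V, W, X
  1-simplices (12): PV, PX, QT, QX, RS, RX, SX, TX, UW, UX, VX, WX

Hence C_0 ≅ Z^9, C_1 ≅ Z^12.

Boundary ∂_1: C_1 → C_0 maps an edge to its endpoints' difference, ∂[p,q] = q − p.
The 9×12 boundary matrix has rank 8 and Smith normal form diag(1,1,1,1,1,1,1,1).

Computing H_k = (kernel of ∂_k) / (image of ∂_{k+1}):

  H_0: rank C_0 − rank ∂_1 = 9 − 8 = 1, and the invariant factors of ∂_1 are all 1, so H_0 = Z.
  H_1: rank ker ∂_1 − rank ∂_2 = (12 − 8) − 0 = 4, and there is no ∂_2, so H_1 = Z^4.

As a check, the Euler characteristic is 9 − 12 = -3, which agrees with 1 − 4 = -3.

H_0 = Z,  H_1 = Z^4.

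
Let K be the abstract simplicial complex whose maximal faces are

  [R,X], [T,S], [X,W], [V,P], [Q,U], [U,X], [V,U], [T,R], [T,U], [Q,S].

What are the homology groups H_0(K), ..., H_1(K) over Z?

H_0 ≅ Z,  H_1 ≅ Z^2.

Take the total order P < Q < R < S < T < U < V < W < X on the vertex set. Then K (dimension 1) consists of the simplices:

  0-simplices (9): P, Q, R, S, T, U, V, W, X
  1-simplices (10): PV, QS, QU, RT, RX, ST, TU, UV, UX, WX

so the chain groups are C_0 ≅ Z^9, C_1 ≅ Z^10.

The boundary map ∂_1: C_1 → C_0 is given by ∂[p,q] = [q] − [p].
As a 9×10 matrix over Z this has rank 8, with invariant factors (1,1,1,1,1,1,1,1).

Computing H_k = (kernel of ∂_k) / (image of ∂_{k+1}):

  H_0: rank C_0 − rank ∂_1 = 9 − 8 = 1, and the invariant factors of ∂_1 are all 1, so H_0 = Z.
  H_1: rank ker ∂_1 − rank ∂_2 = (10 − 8) − 0 = 2, and there is no ∂_2, so H_1 = Z^2.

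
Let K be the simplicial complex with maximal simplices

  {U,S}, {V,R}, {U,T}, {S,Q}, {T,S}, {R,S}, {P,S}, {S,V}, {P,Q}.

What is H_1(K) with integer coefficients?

Fix the vertex order P < Q < R < S < T < U < V and write every simplex with vertices in increasing order. Then dim K = 1 and the simplices of K are:

  0-simplices (7): P, Q, R, S, T, U, V
  1-simplices (9): PQ, PS, QS, RS, RV, ST, SU, SV, TU

so the chain groups are C_0 ≅ Z^7, C_1 ≅ Z^9.

Boundary ∂_1: C_1 → C_0 maps an edge to its endpoints' difference, ∂[p,q] = q − p.
The 7×9 boundary matrix has rank 6 and Smith normal form diag(1,1,1,1,1,1).

Now H_k = ker ∂_k / im ∂_{k+1}, so:

  H_1: rank ker ∂_1 − rank ∂_2 = (9 − 6) − 0 = 3, and there is no ∂_2, so H_1 = Z^3.

H_1 = Z^3.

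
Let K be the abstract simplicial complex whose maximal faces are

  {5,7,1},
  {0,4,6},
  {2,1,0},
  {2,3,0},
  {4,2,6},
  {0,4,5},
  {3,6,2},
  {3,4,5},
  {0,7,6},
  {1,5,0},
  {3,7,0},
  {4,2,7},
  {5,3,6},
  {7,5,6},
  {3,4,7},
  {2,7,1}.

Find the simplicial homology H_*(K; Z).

H_0 ≅ Z,  H_1 ≅ Z^2,  H_2 ≅ Z.

Fix the vertex order 0 < 1 < 2 < 3 < 4 < 5 < 6 < 7 and write every simplex with vertices in increasing order. Then dim K = 2 and the simplices of K are:

  0-simplices (8): [0], [1], [2], [3], [4], [5], [6], [7]
  1-simplices (24): (24 of them)
  2-simplices (16): [0,1,2], [0,1,5], [0,2,3], [0,3,7], [0,4,5], [0,4,6], [0,6,7], [1,2,7], [1,5,7], [2,3,6], [2,4,6], [2,4,7], [3,4,5], [3,4,7], [3,5,6], [5,6,7]

so the chain groups are C_0 ≅ Z^8, C_1 ≅ Z^24, C_2 ≅ Z^16.

The boundary map ∂_1: C_1 → C_0 is given by ∂[p,q] = [q] − [p].
The resulting 8×24 matrix has rank 7, and its Smith normal form has invariant factors (1,1,1,1,1,1,1).

∂_2: C_2 → C_1 acts by ∂[p,q,r] = [q,r] − [p,r] + [p,q]. For instance
  ∂[3,4,7] = [4,7] − [3,7] + [3,4],
  ∂[0,4,5] = [4,5] − [0,5] + [0,4].
The resulting 24×16 matrix has rank 15, and its Smith normal form has invariant factors (1,1,1,1,1,1,1,1,1,1,1,1,1,1,1).

Computing H_k = (kernel of ∂_k) / (image of ∂_{k+1}):

  H_0: rank C_0 − rank ∂_1 = 8 − 7 = 1, and the invariant factors of ∂_1 are all 1, so H_0 ≅ Z.
  H_1: rank ker ∂_1 − rank ∂_2 = (24 − 7) − 15 = 2, and the invariant factors of ∂_2 are all 1, so H_1 ≅ Z^2.
  H_2: rank ker ∂_2 − rank ∂_3 = (16 − 15) − 0 = 1, and there is no ∂_3, so H_2 ≅ Z.

(K is a triangulation of the torus T^2.)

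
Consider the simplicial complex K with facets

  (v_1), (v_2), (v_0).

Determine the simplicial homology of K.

K has 3 vertices.
rank ∂_0 = 0, rank ∂_1 = 0 ⇒ b_0 = 3 − 0 − 0 = 3. So H_0 = Z^3.

H_0 ≅ Z^3.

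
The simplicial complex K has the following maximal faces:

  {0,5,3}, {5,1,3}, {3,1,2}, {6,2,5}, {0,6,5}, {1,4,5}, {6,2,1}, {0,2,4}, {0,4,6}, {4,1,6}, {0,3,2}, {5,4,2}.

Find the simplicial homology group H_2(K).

Order the vertices as 0 < 1 < 2 < 3 < 4 < 5 < 6. Listing each simplex with vertices in this order, K has dimension 2 with simplices:

  0-simplices (7): [0], [1], [2], [3], [4], [5], [6]
  1-simplices (18): [0,2], [0,3], [0,4], [0,5], [0,6], [1,2], [1,3], [1,4], [1,5], [1,6], [2,3], [2,4], [2,5], [2,6], [3,5], [4,5], [4,6], [5,6]
  2-simplices (12): [0,2,3], [0,2,4], [0,3,5], [0,4,6], [0,5,6], [1,2,3], [1,2,6], [1,3,5], [1,4,5], [1,4,6], [2,4,5], [2,5,6]

so the chain groups are C_0 ≅ Z^7, C_1 ≅ Z^18, C_2 ≅ Z^12.

∂_1: C_1 → C_0 maps an edge to its endpoints' difference, ∂[p,q] = q − p. For instance
  ∂[0,3] = [3] − [0].
The resulting 7×18 matrix has rank 6, and its Smith normal form has invariant factors (1,1,1,1,1,1).

∂_2: C_2 → C_1 acts by ∂[p,q,r] = [q,r] − [p,r] + [p,q]. For instance
  ∂[0,2,3] = [2,3] − [0,3] + [0,2],
  ∂[1,4,5] = [4,5] − [1,5] + [1,4].
The 18×12 boundary matrix has rank 12 and Smith normal form diag(1,1,1,1,1,1,1,1,1,1,1,2).

Reading off H_k = ker ∂_k / im ∂_{k+1}:

  H_2: rank ker ∂_2 − rank ∂_3 = (12 − 12) − 0 = 0, and there is no ∂_3, so H_2 = 0.

(K is a triangulation of the real projective plane RP^2.)

H_2 = 0.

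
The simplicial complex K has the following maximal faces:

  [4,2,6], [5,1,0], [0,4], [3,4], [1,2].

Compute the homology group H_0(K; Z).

We work with the vertex ordering 0 < 1 < 2 < 3 < 4 < 5 < 6. The simplices of K, each written with vertices in increasing order, are:

  0-simplices (7): [0], [1], [2], [3], [4], [5], [6]
  1-simplices (9): [0,1], [0,4], [0,5], [1,2], [1,5], [2,4], [2,6], [3,4], [4,6]
  2-simplices (2): [0,1,5], [2,4,6]

Hence C_0 ≅ Z^7, C_1 ≅ Z^9, C_2 ≅ Z^2.

∂_1: C_1 → C_0 is given by ∂[p,q] = [q] − [p]. For instance
  ∂[1,2] = [2] − [1].
This gives a 7×9 integer matrix of rank 6; reducing to Smith normal form yields diagonal entries (1,1,1,1,1,1).

Boundary ∂_2: C_2 → C_1 sends each 2-simplex [p,q,r] to [q,r] − [p,r] + [p,q]. For instance
  ∂[0,1,5] = [1,5] − [0,5] + [0,1],
  ∂[2,4,6] = [4,6] − [2,6] + [2,4].
The resulting 9×2 matrix has rank 2, and its Smith normal form has invariant factors (1,1).

Computing H_k = (kernel of ∂_k) / (image of ∂_{k+1}):

  H_0: rank C_0 − rank ∂_1 = 7 − 6 = 1, and the invariant factors of ∂_1 are all 1, so H_0 = Z.

H_0 = Z.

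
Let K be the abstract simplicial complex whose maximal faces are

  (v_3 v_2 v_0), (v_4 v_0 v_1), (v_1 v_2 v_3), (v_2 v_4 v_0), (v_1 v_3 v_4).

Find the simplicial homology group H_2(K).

H_2 ≅ 0.

K has 5 vertices, 10 edges, 5 triangles.
rank ∂_2 = 5, rank ∂_3 = 0 ⇒ b_2 = 5 − 5 − 0 = 0. So H_2 = 0.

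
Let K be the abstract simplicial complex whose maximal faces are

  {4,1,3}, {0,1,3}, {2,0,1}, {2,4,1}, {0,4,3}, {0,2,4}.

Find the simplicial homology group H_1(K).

H_1 ≅ 0.

Order the vertices as 0 < 1 < 2 < 3 < 4. Listing each simplex with vertices in this order, K has dimension 2 with simplices:

  0-simplices (5): [0], [1], [2], [3], [4]
  1-simplices (9): [0,1], [0,2], [0,3], [0,4], [1,2], [1,3], [1,4], [2,4], [3,4]
  2-simplices (6): [0,1,2], [0,1,3], [0,2,4], [0,3,4], [1,2,4], [1,3,4]

so the chain groups are C_0 ≅ Z^5, C_1 ≅ Z^9, C_2 ≅ Z^6.

∂_1: C_1 → C_0 sends each edge [p,q] (with p < q) to q − p. For instance
  ∂[2,4] = [4] − [2].
The resulting 5×9 matrix has rank 4, and its Smith normal form has invariant factors (1,1,1,1).

∂_2: C_2 → C_1 acts by ∂[p,q,r] = [q,r] − [p,r] + [p,q]. For instance
  ∂[0,3,4] = [3,4] − [0,4] + [0,3],
  ∂[0,1,2] = [1,2] − [0,2] + [0,1].
As a 9×6 matrix over Z this has rank 5, with invariant factors (1,1,1,1,1).

Reading off H_k = ker ∂_k / im ∂_{k+1}:

  H_1: rank ker ∂_1 − rank ∂_2 = (9 − 4) − 5 = 0, and the invariant factors of ∂_2 are all 1, so H_1 ≅ 0.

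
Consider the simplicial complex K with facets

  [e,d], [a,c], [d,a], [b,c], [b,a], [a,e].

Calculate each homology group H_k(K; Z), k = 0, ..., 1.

H_0 ≅ Z,  H_1 ≅ Z^2.

We work with the vertex ordering a < b < c < d < e. The simplices of K, each written with vertices in increasing order, are:

  0-simplices (5): a, b, c, d, e
  1-simplices (6): ab, ac, ad, ae, bc, de

so the chain groups are C_0 ≅ Z^5, C_1 ≅ Z^6.

∂_1: C_1 → C_0 is given by ∂[p,q] = [q] − [p]. For instance
  ∂ac = c − a.
The resulting 5×6 matrix has rank 4, and its Smith normal form has invariant factors (1,1,1,1).

Reading off H_k = ker ∂_k / im ∂_{k+1}:

  H_0: rank C_0 − rank ∂_1 = 5 − 4 = 1, and the invariant factors of ∂_1 are all 1, so H_0 ≅ Z.
  H_1: rank ker ∂_1 − rank ∂_2 = (6 − 4) − 0 = 2, and there is no ∂_2, so H_1 ≅ Z^2.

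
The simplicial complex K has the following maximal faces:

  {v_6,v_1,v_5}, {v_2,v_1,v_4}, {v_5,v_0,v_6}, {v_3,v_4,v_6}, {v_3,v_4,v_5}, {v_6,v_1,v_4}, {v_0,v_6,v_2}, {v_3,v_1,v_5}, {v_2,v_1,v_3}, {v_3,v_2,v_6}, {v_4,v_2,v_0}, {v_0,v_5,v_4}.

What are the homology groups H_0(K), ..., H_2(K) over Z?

H_0 ≅ Z,  H_1 ≅ Z/2Z,  H_2 = 0.

Order the vertices as v_0 < v_1 < v_2 < v_3 < v_4 < v_5 < v_6. Listing each simplex with vertices in this order, K has dimension 2 with simplices:

  0-simplices (7): [v_0], [v_1], [v_2], [v_3], [v_4], [v_5], [v_6]
  1-simplices (18): (18 of them)
  2-simplices (12): (12 of them)

Hence C_0 ≅ Z^7, C_1 ≅ Z^18, C_2 ≅ Z^12.

Boundary ∂_1: C_1 → C_0 maps an edge to its endpoints' difference, ∂[p,q] = q − p.
This gives a 7×18 integer matrix of rank 6; reducing to Smith normal form yields diagonal entries (1,1,1,1,1,1).

∂_2: C_2 → C_1 maps a triangle to the signed sum of its edges. For instance
  ∂[v_1,v_2,v_3] = [v_2,v_3] − [v_1,v_3] + [v_1,v_2],
  ∂[v_1,v_3,v_5] = [v_3,v_5] − [v_1,v_5] + [v_1,v_3].
The 18×12 boundary matrix has rank 12 and Smith normal form diag(1,1,1,1,1,1,1,1,1,1,1,2).

From H_k ≅ ker(∂_k) / im(∂_{k+1}) we obtain:

  H_0: rank C_0 − rank ∂_1 = 7 − 6 = 1, and the invariant factors of ∂_1 are all 1, so H_0 ≅ Z.
  H_1: rank ker ∂_1 − rank ∂_2 = (18 − 6) − 12 = 0, and ∂_2 has invariant factor 2 > 1, so H_1 ≅ Z/2Z.
  H_2: rank ker ∂_2 − rank ∂_3 = (12 − 12) − 0 = 0, and there is no ∂_3, so H_2 ≅ 0.

As a check, the Euler characteristic is 7 − 18 + 12 = 1, which agrees with 1 − 0 + 0 = 1.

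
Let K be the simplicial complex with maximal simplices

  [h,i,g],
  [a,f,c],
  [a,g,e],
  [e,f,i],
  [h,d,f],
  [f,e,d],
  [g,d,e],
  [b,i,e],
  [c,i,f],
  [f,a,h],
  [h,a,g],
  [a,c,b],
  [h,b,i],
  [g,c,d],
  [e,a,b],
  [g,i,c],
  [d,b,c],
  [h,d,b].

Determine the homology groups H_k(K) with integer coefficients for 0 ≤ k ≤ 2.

H_0 = Z,  H_1 = Z^2,  H_2 = Z.

Take the total order a < b < c < d < e < f < g < h < i on the vertex set. Then K (dimension 2) consists of the simplices:

  0-simplices (9): a, b, c, d, e, f, g, h, i
  1-simplices (27): ab, ac, ae, af, ag, ah, bc, bd, be, bh, bi, cd, cf, cg, ci, de, df, dg, dh, ef, eg, ei, fh, fi, gh, gi, hi
  2-simplices (18): abc, abe, acf, aeg, afh, agh, bcd, bdh, bei, bhi, cdg, cfi, cgi, def, deg, dfh, efi, ghi

Hence C_0 ≅ Z^9, C_1 ≅ Z^27, C_2 ≅ Z^18.

Boundary ∂_1: C_1 → C_0 maps an edge to its endpoints' difference, ∂[p,q] = q − p. For instance
  ∂eg = g − e.
This gives a 9×27 integer matrix of rank 8; reducing to Smith normal form yields diagonal entries (1,1,1,1,1,1,1,1).

∂_2: C_2 → C_1 acts by ∂[p,q,r] = [q,r] − [p,r] + [p,q]. For instance
  ∂abe = be − ae + ab,
  ∂deg = eg − dg + de.
The 27×18 boundary matrix has rank 17 and Smith normal form diag(1,1,1,1,1,1,1,1,1,1,1,1,1,1,1,1,1).

From H_k ≅ ker(∂_k) / im(∂_{k+1}) we obtain:

  H_0: rank C_0 − rank ∂_1 = 9 − 8 = 1, and the invariant factors of ∂_1 are all 1, so H_0 ≅ Z.
  H_1: rank ker ∂_1 − rank ∂_2 = (27 − 8) − 17 = 2, and the invariant factors of ∂_2 are all 1, so H_1 ≅ Z^2.
  H_2: rank ker ∂_2 − rank ∂_3 = (18 − 17) − 0 = 1, and there is no ∂_3, so H_2 ≅ Z.

As a check, the Euler characteristic is 9 − 27 + 18 = 0, which agrees with 1 − 2 + 1 = 0.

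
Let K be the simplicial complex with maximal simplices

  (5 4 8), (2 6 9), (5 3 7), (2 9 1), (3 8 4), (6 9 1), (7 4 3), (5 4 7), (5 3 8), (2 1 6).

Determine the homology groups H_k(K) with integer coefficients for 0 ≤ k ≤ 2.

K has 9 vertices, 15 edges, 10 triangles.
rank ∂_0 = 0, rank ∂_1 = 7 ⇒ b_0 = 9 − 0 − 7 = 2; all invariant factors of ∂_1 are 1 so no torsion. So H_0 ≅ Z^2.
rank ∂_1 = 7, rank ∂_2 = 8 ⇒ b_1 = 15 − 7 − 8 = 0; all invariant factors of ∂_2 are 1 so no torsion. So H_1 ≅ 0.
rank ∂_2 = 8, rank ∂_3 = 0 ⇒ b_2 = 10 − 8 − 0 = 2. So H_2 ≅ Z^2.

H_0 = Z^2,  H_1 = 0,  H_2 = Z^2.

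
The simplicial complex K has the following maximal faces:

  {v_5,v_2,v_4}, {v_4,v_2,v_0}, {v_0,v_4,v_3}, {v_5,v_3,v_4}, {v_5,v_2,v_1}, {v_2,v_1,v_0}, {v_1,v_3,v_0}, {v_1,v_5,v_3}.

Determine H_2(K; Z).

H_2 = Z.

Take the total order v_0 < v_1 < v_2 < v_3 < v_4 < v_5 on the vertex set. Then K (dimension 2) consists of the simplices:

  0-simplices (6): [v_0], [v_1], [v_2], [v_3], [v_4], [v_5]
  1-simplices (12): [v_0,v_1], [v_0,v_2], [v_0,v_3], [v_0,v_4], [v_1,v_2], [v_1,v_3], [v_1,v_5], [v_2,v_4], [v_2,v_5], [v_3,v_4], [v_3,v_5], [v_4,v_5]
  2-simplices (8): [v_0,v_1,v_2], [v_0,v_1,v_3], [v_0,v_2,v_4], [v_0,v_3,v_4], [v_1,v_2,v_5], [v_1,v_3,v_5], [v_2,v_4,v_5], [v_3,v_4,v_5]

so the chain groups are C_0 ≅ Z^6, C_1 ≅ Z^12, C_2 ≅ Z^8.

Boundary ∂_1: C_1 → C_0 sends each edge [p,q] (with p < q) to q − p. For instance
  ∂[v_3,v_4] = [v_4] − [v_3].
The resulting 6×12 matrix has rank 5, and its Smith normal form has invariant factors (1,1,1,1,1).

The boundary map ∂_2: C_2 → C_1 maps a triangle to the signed sum of its edges. For instance
  ∂[v_1,v_2,v_5] = [v_2,v_5] − [v_1,v_5] + [v_1,v_2],
  ∂[v_0,v_1,v_2] = [v_1,v_2] − [v_0,v_2] + [v_0,v_1].
This gives a 12×8 integer matrix of rank 7; reducing to Smith normal form yields diagonal entries (1,1,1,1,1,1,1).

Reading off H_k = ker ∂_k / im ∂_{k+1}:

  H_2: rank ker ∂_2 − rank ∂_3 = (8 − 7) − 0 = 1, and there is no ∂_3, so H_2 ≅ Z.

(K is a triangulation of the 2-sphere S^2.)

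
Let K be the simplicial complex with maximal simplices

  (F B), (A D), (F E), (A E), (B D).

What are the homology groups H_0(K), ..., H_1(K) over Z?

Take the total order A < B < D < E < F on the vertex set. Then K (dimension 1) consists of the simplices:

  0-simplices (5): A, B, D, E, F
  1-simplices (5): AD, AE, BD, BF, EF

so the chain groups are C_0 ≅ Z^5, C_1 ≅ Z^5.

Boundary ∂_1: C_1 → C_0 sends each edge [p,q] (with p < q) to q − p.
The resulting 5×5 matrix has rank 4, and its Smith normal form has invariant factors (1,1,1,1).

From H_k ≅ ker(∂_k) / im(∂_{k+1}) we obtain:

  H_0: rank C_0 − rank ∂_1 = 5 − 4 = 1, and the invariant factors of ∂_1 are all 1, so H_0 = Z.
  H_1: rank ker ∂_1 − rank ∂_2 = (5 − 4) − 0 = 1, and there is no ∂_2, so H_1 = Z.

H_0 = Z,  H_1 = Z.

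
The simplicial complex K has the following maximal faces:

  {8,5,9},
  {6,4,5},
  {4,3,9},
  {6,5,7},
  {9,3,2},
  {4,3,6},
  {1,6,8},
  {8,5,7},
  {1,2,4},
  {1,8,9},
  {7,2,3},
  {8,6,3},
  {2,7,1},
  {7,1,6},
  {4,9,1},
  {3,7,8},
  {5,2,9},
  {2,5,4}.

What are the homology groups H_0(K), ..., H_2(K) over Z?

H_0 ≅ Z,  H_1 ≅ Z ⊕ Z/2Z,  H_2 = 0.

Fix the vertex order 1 < 2 < 3 < 4 < 5 < 6 < 7 < 8 < 9 and write every simplex with vertices in increasing order. Then dim K = 2 and the simplices of K are:

  0-simplices (9): [1], [2], [3], [4], [5], [6], [7], [8], [9]
  1-simplices (27): (27 of them)
  2-simplices (18): [1,2,4], [1,2,7], [1,4,9], [1,6,7], [1,6,8], [1,8,9], [2,3,7], [2,3,9], [2,4,5], [2,5,9], [3,4,6], [3,4,9], [3,6,8], [3,7,8], [4,5,6], [5,6,7], [5,7,8], [5,8,9]

so the chain groups are C_0 ≅ Z^9, C_1 ≅ Z^27, C_2 ≅ Z^18.

Boundary ∂_1: C_1 → C_0 is given by ∂[p,q] = [q] − [p]. For instance
  ∂[1,4] = [4] − [1].
This gives a 9×27 integer matrix of rank 8; reducing to Smith normal form yields diagonal entries (1,1,1,1,1,1,1,1).

The boundary map ∂_2: C_2 → C_1 acts by ∂[p,q,r] = [q,r] − [p,r] + [p,q]. For instance
  ∂[5,7,8] = [7,8] − [5,8] + [5,7],
  ∂[1,2,7] = [2,7] − [1,7] + [1,2].
This gives a 27×18 integer matrix of rank 18; reducing to Smith normal form yields diagonal entries (1,1,1,1,1,1,1,1,1,1,1,1,1,1,1,1,1,2).

Now H_k = ker ∂_k / im ∂_{k+1}, so:

  H_0: rank C_0 − rank ∂_1 = 9 − 8 = 1, and the invariant factors of ∂_1 are all 1, so H_0 = Z.
  H_1: rank ker ∂_1 − rank ∂_2 = (27 − 8) − 18 = 1, and ∂_2 has invariant factor 2 > 1, so H_1 = Z ⊕ Z/2Z.
  H_2: rank ker ∂_2 − rank ∂_3 = (18 − 18) − 0 = 0, and there is no ∂_3, so H_2 = 0.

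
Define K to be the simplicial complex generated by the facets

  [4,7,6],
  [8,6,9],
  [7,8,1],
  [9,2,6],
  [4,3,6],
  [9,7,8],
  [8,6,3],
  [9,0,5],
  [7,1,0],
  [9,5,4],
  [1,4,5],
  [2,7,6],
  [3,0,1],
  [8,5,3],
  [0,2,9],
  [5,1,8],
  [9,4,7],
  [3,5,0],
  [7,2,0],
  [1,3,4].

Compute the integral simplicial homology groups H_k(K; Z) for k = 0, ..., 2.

Order the vertices as 0 < 1 < 2 < 3 < 4 < 5 < 6 < 7 < 8 < 9. Listing each simplex with vertices in this order, K has dimension 2 with simplices:

  0-simplices (10): [0], [1], [2], [3], [4], [5], [6], [7], [8], [9]
  1-simplices (30): (30 of them)
  2-simplices (20): (20 of them)

giving chain groups C_0 ≅ Z^10, C_1 ≅ Z^30, C_2 ≅ Z^20.

The boundary map ∂_1: C_1 → C_0 sends each edge [p,q] (with p < q) to q − p. For instance
  ∂[6,9] = [9] − [6].
This gives a 10×30 integer matrix of rank 9; reducing to Smith normal form yields diagonal entries (1,1,1,1,1,1,1,1,1).

Boundary ∂_2: C_2 → C_1 acts by ∂[p,q,r] = [q,r] − [p,r] + [p,q]. For instance
  ∂[3,6,8] = [6,8] − [3,8] + [3,6],
  ∂[2,6,9] = [6,9] − [2,9] + [2,6].
The resulting 30×20 matrix has rank 20, and its Smith normal form has invariant factors (1,1,1,1,1,1,1,1,1,1,1,1,1,1,1,1,1,1,1,2).

From H_k ≅ ker(∂_k) / im(∂_{k+1}) we obtain:

  H_0: rank C_0 − rank ∂_1 = 10 − 9 = 1, and the invariant factors of ∂_1 are all 1, so H_0 ≅ Z.
  H_1: rank ker ∂_1 − rank ∂_2 = (30 − 9) − 20 = 1, and ∂_2 has invariant factor 2 > 1, so H_1 ≅ Z ⊕ Z/2Z.
  H_2: rank ker ∂_2 − rank ∂_3 = (20 − 20) − 0 = 0, and there is no ∂_3, so H_2 ≅ 0.

H_0 = Z,  H_1 = Z ⊕ Z/2Z,  H_2 = 0.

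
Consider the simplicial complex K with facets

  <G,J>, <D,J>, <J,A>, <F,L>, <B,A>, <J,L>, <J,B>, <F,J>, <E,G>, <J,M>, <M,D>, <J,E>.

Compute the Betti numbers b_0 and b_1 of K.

We work with the vertex ordering A < B < D < E < F < G < J < L < M. The simplices of K, each written with vertices in increasing order, are:

  0-simplices (9): A, B, D, E, F, G, J, L, M
  1-simplices (12): AB, AJ, BJ, DJ, DM, EG, EJ, FJ, FL, GJ, JL, JM

Hence C_0 ≅ Z^9, C_1 ≅ Z^12.

∂_1: C_1 → C_0 maps an edge to its endpoints' difference, ∂[p,q] = q − p. For instance
  ∂AJ = J − A.
The resulting 9×12 matrix has rank 8, and its Smith normal form has invariant factors (1,1,1,1,1,1,1,1).

Computing H_k = (kernel of ∂_k) / (image of ∂_{k+1}):

  H_0: rank C_0 − rank ∂_1 = 9 − 8 = 1, and the invariant factors of ∂_1 are all 1, so H_0 ≅ Z.
  H_1: rank ker ∂_1 − rank ∂_2 = (12 − 8) − 0 = 4, and there is no ∂_2, so H_1 ≅ Z^4.

(K is a triangulation of a wedge of 4 circles.)

Hence the Betti numbers are b_0 = 1, b_1 = 4.

b_0 = 1, b_1 = 4.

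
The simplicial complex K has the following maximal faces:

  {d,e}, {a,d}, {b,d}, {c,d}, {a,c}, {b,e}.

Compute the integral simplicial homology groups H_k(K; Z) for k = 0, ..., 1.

H_0 = Z,  H_1 = Z^2.

K has 5 vertices, 6 edges.
rank ∂_0 = 0, rank ∂_1 = 4 ⇒ b_0 = 5 − 0 − 4 = 1; all invariant factors of ∂_1 are 1 so no torsion. So H_0 = Z.
rank ∂_1 = 4, rank ∂_2 = 0 ⇒ b_1 = 6 − 4 − 0 = 2. So H_1 = Z^2.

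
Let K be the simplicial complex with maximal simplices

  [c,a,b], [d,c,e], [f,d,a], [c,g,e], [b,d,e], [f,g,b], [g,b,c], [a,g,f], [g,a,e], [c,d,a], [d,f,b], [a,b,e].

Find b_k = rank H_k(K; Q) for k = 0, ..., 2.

b_0 = 1, b_1 = 0, b_2 = 0.

Take the total order a < b < c < d < e < f < g on the vertex set. Then K (dimension 2) consists of the simplices:

  0-simplices (7): a, b, c, d, e, f, g
  1-simplices (18): ab, ac, ad, ae, af, ag, bc, bd, be, bf, bg, cd, ce, cg, de, df, eg, fg
  2-simplices (12): abc, abe, acd, adf, aeg, afg, bcg, bde, bdf, bfg, cde, ceg

so the chain groups are C_0 ≅ Z^7, C_1 ≅ Z^18, C_2 ≅ Z^12.

∂_1: C_1 → C_0 sends each edge [p,q] (with p < q) to q − p. For instance
  ∂ac = c − a.
The 7×18 boundary matrix has rank 6 and Smith normal form diag(1,1,1,1,1,1).

Boundary ∂_2: C_2 → C_1 maps a triangle to the signed sum of its edges. For instance
  ∂bcg = cg − bg + bc,
  ∂cde = de − ce + cd.
The 18×12 boundary matrix has rank 12 and Smith normal form diag(1,1,1,1,1,1,1,1,1,1,1,2).

Computing H_k = (kernel of ∂_k) / (image of ∂_{k+1}):

  H_0: rank C_0 − rank ∂_1 = 7 − 6 = 1, and the invariant factors of ∂_1 are all 1, so H_0 ≅ Z.
  H_1: rank ker ∂_1 − rank ∂_2 = (18 − 6) − 12 = 0, and ∂_2 has invariant factor 2 > 1, so H_1 ≅ Z/2.
  H_2: rank ker ∂_2 − rank ∂_3 = (12 − 12) − 0 = 0, and there is no ∂_3, so H_2 ≅ 0.

Hence the Betti numbers are b_0 = 1, b_1 = 0, b_2 = 0.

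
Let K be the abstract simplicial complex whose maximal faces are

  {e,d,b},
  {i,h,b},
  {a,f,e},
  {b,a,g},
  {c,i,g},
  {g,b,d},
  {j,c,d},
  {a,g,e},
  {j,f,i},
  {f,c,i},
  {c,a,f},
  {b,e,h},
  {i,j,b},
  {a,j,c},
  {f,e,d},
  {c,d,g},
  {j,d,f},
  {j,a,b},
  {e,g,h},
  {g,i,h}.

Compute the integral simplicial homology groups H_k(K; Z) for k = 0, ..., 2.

We work with the vertex ordering a < b < c < d < e < f < g < h < i < j. The simplices of K, each written with vertices in increasing order, are:

  0-simplices (10): a, b, c, d, e, f, g, h, i, j
  1-simplices (30): ab, ac, ae, af, ag, aj, bd, be, bg, bh, bi, bj, cd, cf, cg, ci, cj, de, df, dg, dj, ef, eg, eh, fi, fj, gh, gi, hi, ij
  2-simplices (20): abg, abj, acf, acj, aef, aeg, bde, bdg, beh, bhi, bij, cdg, cdj, cfi, cgi, def, dfj, egh, fij, ghi

so the chain groups are C_0 ≅ Z^10, C_1 ≅ Z^30, C_2 ≅ Z^20.

∂_1: C_1 → C_0 sends each edge [p,q] (with p < q) to q − p. For instance
  ∂gh = h − g.
The 10×30 boundary matrix has rank 9 and Smith normal form diag(1,1,1,1,1,1,1,1,1).

Boundary ∂_2: C_2 → C_1 maps a triangle to the signed sum of its edges. For instance
  ∂bij = ij − bj + bi,
  ∂ghi = hi − gi + gh.
This gives a 30×20 integer matrix of rank 20; reducing to Smith normal form yields diagonal entries (1,1,1,1,1,1,1,1,1,1,1,1,1,1,1,1,1,1,1,2).

Now H_k = ker ∂_k / im ∂_{k+1}, so:

  H_0: rank C_0 − rank ∂_1 = 10 − 9 = 1, and the invariant factors of ∂_1 are all 1, so H_0 ≅ Z.
  H_1: rank ker ∂_1 − rank ∂_2 = (30 − 9) − 20 = 1, and ∂_2 has invariant factor 2 > 1, so H_1 ≅ Z ⊕ Z/2Z.
  H_2: rank ker ∂_2 − rank ∂_3 = (20 − 20) − 0 = 0, and there is no ∂_3, so H_2 ≅ 0.

As a check, the Euler characteristic is 10 − 30 + 20 = 0, which agrees with 1 − 1 + 0 = 0.

H_0 ≅ Z,  H_1 ≅ Z ⊕ Z/2Z,  H_2 = 0.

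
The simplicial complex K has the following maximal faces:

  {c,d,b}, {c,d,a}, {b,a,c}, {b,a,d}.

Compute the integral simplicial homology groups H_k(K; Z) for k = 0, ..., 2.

Order the vertices as a < b < c < d. Listing each simplex with vertices in this order, K has dimension 2 with simplices:

  0-simplices (4): a, b, c, d
  1-simplices (6): ab, ac, ad, bc, bd, cd
  2-simplices (4): abc, abd, acd, bcd

so the chain groups are C_0 ≅ Z^4, C_1 ≅ Z^6, C_2 ≅ Z^4.

Boundary ∂_1: C_1 → C_0 is given by ∂[p,q] = [q] − [p]. For instance
  ∂bc = c − b.
The resulting 4×6 matrix has rank 3, and its Smith normal form has invariant factors (1,1,1).

∂_2: C_2 → C_1 acts by ∂[p,q,r] = [q,r] − [p,r] + [p,q]. For instance
  ∂abc = bc − ac + ab,
  ∂bcd = cd − bd + bc.
The resulting 6×4 matrix has rank 3, and its Smith normal form has invariant factors (1,1,1).

Computing H_k = (kernel of ∂_k) / (image of ∂_{k+1}):

  H_0: rank C_0 − rank ∂_1 = 4 − 3 = 1, and the invariant factors of ∂_1 are all 1, so H_0 ≅ Z.
  H_1: rank ker ∂_1 − rank ∂_2 = (6 − 3) − 3 = 0, and the invariant factors of ∂_2 are all 1, so H_1 ≅ 0.
  H_2: rank ker ∂_2 − rank ∂_3 = (4 − 3) − 0 = 1, and there is no ∂_3, so H_2 ≅ Z.

As a check, the Euler characteristic is 4 − 6 + 4 = 2, which agrees with 1 − 0 + 1 = 2.

H_0 = Z,  H_1 = 0,  H_2 = Z.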